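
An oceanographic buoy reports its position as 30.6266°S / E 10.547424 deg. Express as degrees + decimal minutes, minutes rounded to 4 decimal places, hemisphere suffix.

30° 37.5960′ S, 10° 32.8454′ E

Lat: fractional part 0.626600 → 37.596000 minutes
Lon: fractional part 0.547424 → 32.845440 minutes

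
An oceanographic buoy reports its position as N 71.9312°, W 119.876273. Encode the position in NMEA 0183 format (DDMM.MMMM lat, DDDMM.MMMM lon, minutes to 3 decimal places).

7155.872,N / 11952.576,W

Latitude: fractional part 0.931200 → 55.87200 minutes
Lon: fractional part 0.876273 → 52.57638 minutes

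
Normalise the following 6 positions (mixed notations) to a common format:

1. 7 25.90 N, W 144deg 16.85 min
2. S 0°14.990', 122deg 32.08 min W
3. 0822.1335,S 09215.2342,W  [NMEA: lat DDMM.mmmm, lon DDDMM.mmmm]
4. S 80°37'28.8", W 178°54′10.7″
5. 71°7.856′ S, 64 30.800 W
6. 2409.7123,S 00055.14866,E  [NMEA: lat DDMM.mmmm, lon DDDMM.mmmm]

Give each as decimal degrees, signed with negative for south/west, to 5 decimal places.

1. 7.43167, -144.28083
2. -0.24983, -122.53467
3. -8.36889, -92.25390
4. -80.62467, -178.90297
5. -71.13093, -64.51333
6. -24.16187, 0.91914

Point 1:
  Latitude: 25.9′ = 0.431667°; total 7.431667
  N → positive
  Lon: 144 + 16.85/60 = 144.280833
  W → negative
Point 2:
  Latitude: 14.99′ = 0.249833°; total 0.249833
  S ⇒ negate
  Lon: 122 + 32.08/60 = 122.534667
  W ⇒ negate
Point 3:
  Lat: split at 2 digits → 08° and 22.1335′; 8 + 22.1335/60 = 8.368892
  hemisphere S, so the sign is −
  Lon: degrees = first 3 digits = 92, minutes = 15.2342; 92 + 15.2342/60 = 92.253903
  W → negative
Point 4:
  Latitude: 80° + 37/60 + 28.8/3600 = 80 + 0.616667 + 0.008000 = 80.624667
  S → negative
  λ: 178° + 54/60 + 10.7/3600 = 178 + 0.900000 + 0.002972 = 178.902972
  W → negative
Point 5:
  Latitude: 7.856′ = 0.130933°; total 71.130933
  S ⇒ negate
  Longitude: 30.8′ = 0.513333°; total 64.513333
  W → negative
Point 6:
  φ: split at 2 digits → 24° and 9.7123′; 24 + 9.7123/60 = 24.161872
  S → negative
  λ: degrees = first 3 digits = 0, minutes = 55.14866; 0 + 55.14866/60 = 0.919144
  E ⇒ keep positive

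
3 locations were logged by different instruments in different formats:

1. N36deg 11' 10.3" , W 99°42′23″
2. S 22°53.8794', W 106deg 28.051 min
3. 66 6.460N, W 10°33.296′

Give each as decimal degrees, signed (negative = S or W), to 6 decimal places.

Point 1:
  Latitude: 36° + 11/60 + 10.3/3600 = 36 + 0.183333 + 0.002861 = 36.1861944
  N → positive
  λ: 99° + 42/60 + 23/3600 = 99 + 0.700000 + 0.006389 = 99.7063889
  W → negative
Point 2:
  Lat: 53.8794′ = 0.897990°; total 22.8979900
  S → negative
  Longitude: 106 + 28.051/60 = 106.4675167
  W → negative
Point 3:
  φ: 66 + 6.46/60 = 66.1076667
  N ⇒ keep positive
  λ: 10 + 33.296/60 = 10.5549333
  hemisphere W, so the sign is −

1. 36.186194, -99.706389
2. -22.897990, -106.467517
3. 66.107667, -10.554933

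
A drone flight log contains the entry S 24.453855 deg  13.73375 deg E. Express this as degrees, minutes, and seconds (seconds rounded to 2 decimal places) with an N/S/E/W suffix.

Latitude: 0.453855 × 60 = 27.23130′ → 27′, remainder × 60 = 13.8780″
Longitude: 0.733750° → 44.02500′; 0.02500 × 60 = 1.5000″

24°27′13.88″ S, 13°44′1.50″ E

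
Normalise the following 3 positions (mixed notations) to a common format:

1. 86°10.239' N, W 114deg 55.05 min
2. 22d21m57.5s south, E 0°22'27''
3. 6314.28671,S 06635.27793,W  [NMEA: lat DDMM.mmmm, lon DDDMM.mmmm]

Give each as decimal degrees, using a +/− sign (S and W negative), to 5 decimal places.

1. 86.17065, -114.91750
2. -22.36597, 0.37417
3. -63.23811, -66.58797

Point 1:
  Lat: 86 + 10.239/60 = 86.170650
  N ⇒ keep positive
  Lon: 114 + 55.05/60 = 114.917500
  W ⇒ negate
Point 2:
  φ: 22 + 21/60 + 57.5/3600 = 22.365972
  S ⇒ negate
  Lon: 0 + 22/60 + 27/3600 = 0.374167
  E → positive
Point 3:
  φ: degrees = first 2 digits = 63, minutes = 14.28671; 63 + 14.28671/60 = 63.238112
  S → negative
  Longitude: split at 3 digits → 066° and 35.27793′; 66 + 35.27793/60 = 66.587966
  W ⇒ negate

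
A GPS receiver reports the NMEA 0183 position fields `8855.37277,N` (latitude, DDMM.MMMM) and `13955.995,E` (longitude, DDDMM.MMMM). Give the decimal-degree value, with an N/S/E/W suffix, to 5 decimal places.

φ: degrees = first 2 digits = 88, minutes = 55.37277; 88 + 55.37277/60 = 88.922880
Lon: split at 3 digits → 139° and 55.995′; 139 + 55.995/60 = 139.933250

88.92288° N, 139.93325° E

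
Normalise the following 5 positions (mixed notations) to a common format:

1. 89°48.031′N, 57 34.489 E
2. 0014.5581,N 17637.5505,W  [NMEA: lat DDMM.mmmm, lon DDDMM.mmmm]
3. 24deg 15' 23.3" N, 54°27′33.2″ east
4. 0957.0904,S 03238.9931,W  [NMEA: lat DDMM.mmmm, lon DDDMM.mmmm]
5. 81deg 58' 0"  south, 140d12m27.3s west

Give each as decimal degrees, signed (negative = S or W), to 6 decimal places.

Point 1:
  Latitude: 89 + 48.031/60 = 89.8005167
  N ⇒ keep positive
  λ: 34.489′ = 0.574817°; total 57.5748167
  E → positive
Point 2:
  Latitude: degrees = first 2 digits = 0, minutes = 14.5581; 0 + 14.5581/60 = 0.2426350
  N → positive
  λ: degrees = first 3 digits = 176, minutes = 37.5505; 176 + 37.5505/60 = 176.6258417
  hemisphere W, so the sign is −
Point 3:
  Lat: 24° + 15/60 + 23.3/3600 = 24 + 0.250000 + 0.006472 = 24.2564722
  N → positive
  Lon: 27′ + 33.2″ = 27.55333′; 54 + 27.55333/60 = 54.4592222
  E → positive
Point 4:
  Latitude: degrees = first 2 digits = 9, minutes = 57.0904; 9 + 57.0904/60 = 9.9515067
  hemisphere S, so the sign is −
  Longitude: degrees = first 3 digits = 32, minutes = 38.9931; 32 + 38.9931/60 = 32.6498850
  W → negative
Point 5:
  Latitude: 58′ + 0″ = 58.00000′; 81 + 58.00000/60 = 81.9666667
  hemisphere S, so the sign is −
  λ: 140° + 12/60 + 27.3/3600 = 140 + 0.200000 + 0.007583 = 140.2075833
  hemisphere W, so the sign is −

1. 89.800517, 57.574817
2. 0.242635, -176.625842
3. 24.256472, 54.459222
4. -9.951507, -32.649885
5. -81.966667, -140.207583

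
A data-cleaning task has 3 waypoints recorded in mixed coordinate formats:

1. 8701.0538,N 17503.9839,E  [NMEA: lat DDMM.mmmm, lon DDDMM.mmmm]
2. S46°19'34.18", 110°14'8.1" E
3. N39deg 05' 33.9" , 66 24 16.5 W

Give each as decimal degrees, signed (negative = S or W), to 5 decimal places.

1. 87.01756, 175.06640
2. -46.32616, 110.23558
3. 39.09275, -66.40458

Point 1:
  φ: split at 2 digits → 87° and 1.0538′; 87 + 1.0538/60 = 87.017563
  N ⇒ keep positive
  λ: split at 3 digits → 175° and 3.9839′; 175 + 3.9839/60 = 175.066398
  E → positive
Point 2:
  Lat: 46° + 19/60 + 34.18/3600 = 46 + 0.316667 + 0.009494 = 46.326161
  S → negative
  Longitude: 110° + 14/60 + 8.1/3600 = 110 + 0.233333 + 0.002250 = 110.235583
  E → positive
Point 3:
  Latitude: 5′ + 33.9″ = 5.56500′; 39 + 5.56500/60 = 39.092750
  N → positive
  Longitude: 66 + 24/60 + 16.5/3600 = 66.404583
  hemisphere W, so the sign is −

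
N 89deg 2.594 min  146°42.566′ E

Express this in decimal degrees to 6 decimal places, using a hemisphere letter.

89.043233° N, 146.709433° E

Lat: 89 + 2.594/60 = 89.0432333
Longitude: 146 + 42.566/60 = 146.7094333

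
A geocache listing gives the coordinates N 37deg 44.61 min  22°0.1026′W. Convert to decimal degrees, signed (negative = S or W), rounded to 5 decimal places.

37.74350, -22.00171

Lat: 37 + 44.61/60 = 37.743500
N → positive
Lon: 22 + 0.1026/60 = 22.001710
W ⇒ negate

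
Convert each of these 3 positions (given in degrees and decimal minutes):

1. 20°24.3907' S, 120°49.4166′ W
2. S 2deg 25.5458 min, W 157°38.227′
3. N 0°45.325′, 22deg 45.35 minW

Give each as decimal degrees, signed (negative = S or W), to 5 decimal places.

Point 1:
  Lat: 24.3907′ = 0.406512°; total 20.406512
  S → negative
  λ: 49.4166′ = 0.823610°; total 120.823610
  hemisphere W, so the sign is −
Point 2:
  Lat: 2 + 25.5458/60 = 2.425763
  hemisphere S, so the sign is −
  λ: 157 + 38.227/60 = 157.637117
  W ⇒ negate
Point 3:
  φ: 0 + 45.325/60 = 0.755417
  N ⇒ keep positive
  λ: 45.35′ = 0.755833°; total 22.755833
  hemisphere W, so the sign is −

1. -20.40651, -120.82361
2. -2.42576, -157.63712
3. 0.75542, -22.75583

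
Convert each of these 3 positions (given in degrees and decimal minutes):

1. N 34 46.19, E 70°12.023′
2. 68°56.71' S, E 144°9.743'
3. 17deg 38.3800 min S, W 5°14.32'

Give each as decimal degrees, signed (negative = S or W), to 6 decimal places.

Point 1:
  Latitude: 46.19′ = 0.769833°; total 34.7698333
  N → positive
  Longitude: 12.023′ = 0.200383°; total 70.2003833
  E ⇒ keep positive
Point 2:
  Latitude: 68 + 56.71/60 = 68.9451667
  hemisphere S, so the sign is −
  λ: 9.743′ = 0.162383°; total 144.1623833
  E → positive
Point 3:
  Latitude: 38.38′ = 0.639667°; total 17.6396667
  S → negative
  λ: 5 + 14.32/60 = 5.2386667
  W ⇒ negate

1. 34.769833, 70.200383
2. -68.945167, 144.162383
3. -17.639667, -5.238667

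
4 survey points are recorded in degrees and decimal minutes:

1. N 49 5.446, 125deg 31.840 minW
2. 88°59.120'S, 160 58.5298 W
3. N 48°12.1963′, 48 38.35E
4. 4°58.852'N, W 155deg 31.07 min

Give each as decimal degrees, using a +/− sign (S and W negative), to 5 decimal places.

Point 1:
  φ: 5.446′ = 0.090767°; total 49.090767
  N → positive
  λ: 125 + 31.84/60 = 125.530667
  W ⇒ negate
Point 2:
  φ: 59.12′ = 0.985333°; total 88.985333
  S → negative
  λ: 160 + 58.5298/60 = 160.975497
  hemisphere W, so the sign is −
Point 3:
  Lat: 12.1963′ = 0.203272°; total 48.203272
  N ⇒ keep positive
  λ: 38.35′ = 0.639167°; total 48.639167
  E → positive
Point 4:
  Latitude: 58.852′ = 0.980867°; total 4.980867
  N → positive
  Lon: 155 + 31.07/60 = 155.517833
  hemisphere W, so the sign is −

1. 49.09077, -125.53067
2. -88.98533, -160.97550
3. 48.20327, 48.63917
4. 4.98087, -155.51783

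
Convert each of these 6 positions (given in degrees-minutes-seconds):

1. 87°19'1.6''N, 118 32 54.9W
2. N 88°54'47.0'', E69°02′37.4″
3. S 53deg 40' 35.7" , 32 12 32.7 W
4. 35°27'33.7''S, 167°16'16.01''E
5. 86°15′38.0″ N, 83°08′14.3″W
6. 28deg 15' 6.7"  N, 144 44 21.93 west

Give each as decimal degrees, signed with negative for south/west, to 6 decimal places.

Point 1:
  φ: 19′ + 1.6″ = 19.02667′; 87 + 19.02667/60 = 87.3171111
  N ⇒ keep positive
  Lon: 118° + 32/60 + 54.9/3600 = 118 + 0.533333 + 0.015250 = 118.5485833
  W → negative
Point 2:
  φ: 88 + 54/60 + 47/3600 = 88.9130556
  N ⇒ keep positive
  λ: 69 + 2/60 + 37.4/3600 = 69.0437222
  E → positive
Point 3:
  Lat: 40′ + 35.7″ = 40.59500′; 53 + 40.59500/60 = 53.6765833
  hemisphere S, so the sign is −
  Longitude: 12′ + 32.7″ = 12.54500′; 32 + 12.54500/60 = 32.2090833
  W → negative
Point 4:
  φ: 35 + 27/60 + 33.7/3600 = 35.4593611
  S → negative
  Lon: 167 + 16/60 + 16.01/3600 = 167.2711139
  E → positive
Point 5:
  φ: 86° + 15/60 + 38/3600 = 86 + 0.250000 + 0.010556 = 86.2605556
  N ⇒ keep positive
  Longitude: 83 + 8/60 + 14.3/3600 = 83.1373056
  W → negative
Point 6:
  Lat: 28° + 15/60 + 6.7/3600 = 28 + 0.250000 + 0.001861 = 28.2518611
  N → positive
  Longitude: 44′ + 21.93″ = 44.36550′; 144 + 44.36550/60 = 144.7394250
  W ⇒ negate

1. 87.317111, -118.548583
2. 88.913056, 69.043722
3. -53.676583, -32.209083
4. -35.459361, 167.271114
5. 86.260556, -83.137306
6. 28.251861, -144.739425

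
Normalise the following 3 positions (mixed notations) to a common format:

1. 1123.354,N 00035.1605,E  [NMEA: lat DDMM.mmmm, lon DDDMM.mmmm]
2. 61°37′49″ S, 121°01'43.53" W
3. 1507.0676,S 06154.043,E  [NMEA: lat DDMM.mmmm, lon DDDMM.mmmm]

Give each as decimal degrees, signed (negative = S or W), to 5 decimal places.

1. 11.38923, 0.58601
2. -61.63028, -121.02876
3. -15.11779, 61.90072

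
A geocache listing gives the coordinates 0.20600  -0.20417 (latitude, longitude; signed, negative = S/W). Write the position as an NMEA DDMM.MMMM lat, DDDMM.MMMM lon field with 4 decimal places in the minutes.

Lat: fractional part 0.206000 → 12.360000 minutes
Longitude is negative → W; |value| = 0.204170
Lon: minutes = (0.204170 − 0) × 60 = 12.250200

0012.3600,N / 00012.2502,W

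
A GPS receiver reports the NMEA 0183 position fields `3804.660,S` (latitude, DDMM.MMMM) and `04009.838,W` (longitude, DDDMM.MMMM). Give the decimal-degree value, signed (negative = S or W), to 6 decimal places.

-38.077667, -40.163967

Lat: degrees = first 2 digits = 38, minutes = 4.66; 38 + 4.66/60 = 38.0776667
hemisphere S, so the sign is −
Lon: split at 3 digits → 040° and 9.838′; 40 + 9.838/60 = 40.1639667
W → negative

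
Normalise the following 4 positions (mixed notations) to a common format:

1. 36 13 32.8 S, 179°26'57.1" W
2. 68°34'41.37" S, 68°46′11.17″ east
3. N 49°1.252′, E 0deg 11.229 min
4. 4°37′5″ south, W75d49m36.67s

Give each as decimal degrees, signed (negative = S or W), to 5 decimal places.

1. -36.22578, -179.44919
2. -68.57816, 68.76977
3. 49.02087, 0.18715
4. -4.61806, -75.82685

Point 1:
  φ: 36 + 13/60 + 32.8/3600 = 36.225778
  S ⇒ negate
  Lon: 26′ + 57.1″ = 26.95167′; 179 + 26.95167/60 = 179.449194
  hemisphere W, so the sign is −
Point 2:
  Latitude: 68° + 34/60 + 41.37/3600 = 68 + 0.566667 + 0.011492 = 68.578158
  S ⇒ negate
  λ: 68 + 46/60 + 11.17/3600 = 68.769769
  E ⇒ keep positive
Point 3:
  Latitude: 1.252′ = 0.020867°; total 49.020867
  N → positive
  Longitude: 11.229′ = 0.187150°; total 0.187150
  E ⇒ keep positive
Point 4:
  Latitude: 37′ + 5″ = 37.08333′; 4 + 37.08333/60 = 4.618056
  S → negative
  Lon: 49′ + 36.67″ = 49.61117′; 75 + 49.61117/60 = 75.826853
  W → negative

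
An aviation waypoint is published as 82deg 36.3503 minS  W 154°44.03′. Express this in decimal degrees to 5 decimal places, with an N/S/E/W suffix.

φ: 82 + 36.3503/60 = 82.605838
Longitude: 154 + 44.03/60 = 154.733833

82.60584° S, 154.73383° W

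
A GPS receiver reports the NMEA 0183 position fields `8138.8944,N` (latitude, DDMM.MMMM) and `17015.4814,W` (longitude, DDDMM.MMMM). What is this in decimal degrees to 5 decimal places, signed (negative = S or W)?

Latitude: split at 2 digits → 81° and 38.8944′; 81 + 38.8944/60 = 81.648240
N → positive
Longitude: split at 3 digits → 170° and 15.4814′; 170 + 15.4814/60 = 170.258023
hemisphere W, so the sign is −

81.64824, -170.25802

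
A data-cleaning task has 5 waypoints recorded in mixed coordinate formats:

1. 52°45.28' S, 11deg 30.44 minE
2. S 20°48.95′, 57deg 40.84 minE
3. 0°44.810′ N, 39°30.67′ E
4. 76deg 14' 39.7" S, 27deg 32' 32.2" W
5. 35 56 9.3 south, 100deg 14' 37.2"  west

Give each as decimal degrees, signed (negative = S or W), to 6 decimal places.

1. -52.754667, 11.507333
2. -20.815833, 57.680667
3. 0.746833, 39.511167
4. -76.244361, -27.542278
5. -35.935917, -100.243667

Point 1:
  Latitude: 52 + 45.28/60 = 52.7546667
  hemisphere S, so the sign is −
  Lon: 30.44′ = 0.507333°; total 11.5073333
  E ⇒ keep positive
Point 2:
  φ: 20 + 48.95/60 = 20.8158333
  hemisphere S, so the sign is −
  λ: 40.84′ = 0.680667°; total 57.6806667
  E ⇒ keep positive
Point 3:
  Latitude: 44.81′ = 0.746833°; total 0.7468333
  N → positive
  Longitude: 39 + 30.67/60 = 39.5111667
  E → positive
Point 4:
  Latitude: 76° + 14/60 + 39.7/3600 = 76 + 0.233333 + 0.011028 = 76.2443611
  S ⇒ negate
  Lon: 27° + 32/60 + 32.2/3600 = 27 + 0.533333 + 0.008944 = 27.5422778
  hemisphere W, so the sign is −
Point 5:
  φ: 35 + 56/60 + 9.3/3600 = 35.9359167
  S ⇒ negate
  Lon: 100 + 14/60 + 37.2/3600 = 100.2436667
  W → negative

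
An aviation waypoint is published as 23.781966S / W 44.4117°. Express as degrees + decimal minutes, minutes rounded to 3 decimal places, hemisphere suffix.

Lat: fractional part 0.781966 → 46.91796 minutes
λ: 44° + 0.411700 × 60 = 44° 24.70200′

23° 46.918′ S, 44° 24.702′ W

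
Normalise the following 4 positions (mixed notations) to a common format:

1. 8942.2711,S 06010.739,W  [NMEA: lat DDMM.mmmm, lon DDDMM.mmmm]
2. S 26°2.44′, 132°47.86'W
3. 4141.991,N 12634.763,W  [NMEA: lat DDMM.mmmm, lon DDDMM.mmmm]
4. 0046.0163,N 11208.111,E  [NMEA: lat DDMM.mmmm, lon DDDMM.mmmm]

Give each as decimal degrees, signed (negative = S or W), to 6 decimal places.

Point 1:
  Lat: degrees = first 2 digits = 89, minutes = 42.2711; 89 + 42.2711/60 = 89.7045183
  hemisphere S, so the sign is −
  Longitude: degrees = first 3 digits = 60, minutes = 10.739; 60 + 10.739/60 = 60.1789833
  hemisphere W, so the sign is −
Point 2:
  Lat: 26 + 2.44/60 = 26.0406667
  hemisphere S, so the sign is −
  Lon: 47.86′ = 0.797667°; total 132.7976667
  hemisphere W, so the sign is −
Point 3:
  φ: split at 2 digits → 41° and 41.991′; 41 + 41.991/60 = 41.6998500
  N → positive
  Lon: degrees = first 3 digits = 126, minutes = 34.763; 126 + 34.763/60 = 126.5793833
  W → negative
Point 4:
  Lat: degrees = first 2 digits = 0, minutes = 46.0163; 0 + 46.0163/60 = 0.7669383
  N → positive
  Longitude: split at 3 digits → 112° and 8.111′; 112 + 8.111/60 = 112.1351833
  E ⇒ keep positive

1. -89.704518, -60.178983
2. -26.040667, -132.797667
3. 41.699850, -126.579383
4. 0.766938, 112.135183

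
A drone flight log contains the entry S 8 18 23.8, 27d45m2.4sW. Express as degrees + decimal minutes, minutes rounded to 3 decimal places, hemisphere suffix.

Lat: 18 + 23.8/60 = 18.39667′
Lon: seconds/60 = 0.04000; minutes = 45 + 0.04000 = 45.04000

8° 18.397′ S, 27° 45.040′ W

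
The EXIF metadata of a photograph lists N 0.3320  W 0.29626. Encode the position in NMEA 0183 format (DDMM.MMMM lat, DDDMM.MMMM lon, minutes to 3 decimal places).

0019.920,N / 00017.776,W

Lat: 0° + 0.332000 × 60 = 0° 19.92000′
Lon: 0° + 0.296260 × 60 = 0° 17.77560′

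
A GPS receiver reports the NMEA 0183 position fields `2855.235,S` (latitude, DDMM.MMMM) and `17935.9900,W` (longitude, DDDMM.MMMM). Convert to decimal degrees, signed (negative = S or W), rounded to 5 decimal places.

-28.92058, -179.59983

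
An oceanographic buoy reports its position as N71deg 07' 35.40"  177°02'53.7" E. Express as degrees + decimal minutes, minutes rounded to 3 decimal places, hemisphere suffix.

Lat: seconds/60 = 0.59000; minutes = 7 + 0.59000 = 7.59000
Lon: 2 + 53.7/60 = 2.89500′

71° 7.590′ N, 177° 2.895′ E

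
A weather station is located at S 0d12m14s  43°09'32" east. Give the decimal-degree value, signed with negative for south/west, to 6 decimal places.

Latitude: 0° + 12/60 + 14/3600 = 0 + 0.200000 + 0.003889 = 0.2038889
S ⇒ negate
λ: 43 + 9/60 + 32/3600 = 43.1588889
E → positive

-0.203889, 43.158889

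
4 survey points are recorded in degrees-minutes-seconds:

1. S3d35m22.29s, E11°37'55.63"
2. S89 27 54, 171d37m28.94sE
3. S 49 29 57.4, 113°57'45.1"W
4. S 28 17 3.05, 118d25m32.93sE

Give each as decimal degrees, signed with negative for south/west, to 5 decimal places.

Point 1:
  Lat: 3° + 35/60 + 22.29/3600 = 3 + 0.583333 + 0.006192 = 3.589525
  S → negative
  λ: 37′ + 55.63″ = 37.92717′; 11 + 37.92717/60 = 11.632119
  E ⇒ keep positive
Point 2:
  φ: 89 + 27/60 + 54/3600 = 89.465000
  S ⇒ negate
  Lon: 37′ + 28.94″ = 37.48233′; 171 + 37.48233/60 = 171.624706
  E ⇒ keep positive
Point 3:
  φ: 49° + 29/60 + 57.4/3600 = 49 + 0.483333 + 0.015944 = 49.499278
  hemisphere S, so the sign is −
  Lon: 113 + 57/60 + 45.1/3600 = 113.962528
  W → negative
Point 4:
  Lat: 17′ + 3.05″ = 17.05083′; 28 + 17.05083/60 = 28.284181
  S → negative
  λ: 25′ + 32.93″ = 25.54883′; 118 + 25.54883/60 = 118.425814
  E → positive

1. -3.58953, 11.63212
2. -89.46500, 171.62471
3. -49.49928, -113.96253
4. -28.28418, 118.42581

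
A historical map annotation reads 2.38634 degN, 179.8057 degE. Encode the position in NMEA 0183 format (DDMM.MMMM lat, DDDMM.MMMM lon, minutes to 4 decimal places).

Lat: fractional part 0.386340 → 23.180400 minutes
λ: 179° + 0.805700 × 60 = 179° 48.342000′

0223.1804,N / 17948.3420,E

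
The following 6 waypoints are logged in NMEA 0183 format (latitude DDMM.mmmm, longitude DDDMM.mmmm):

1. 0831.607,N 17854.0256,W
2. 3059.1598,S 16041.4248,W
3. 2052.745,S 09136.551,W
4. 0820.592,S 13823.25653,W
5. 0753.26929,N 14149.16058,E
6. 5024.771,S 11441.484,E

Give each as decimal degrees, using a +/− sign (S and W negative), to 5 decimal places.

1. 8.52678, -178.90043
2. -30.98600, -160.69041
3. -20.87908, -91.60918
4. -8.34320, -138.38761
5. 7.88782, 141.81934
6. -50.41285, 114.69140

Point 1:
  φ: split at 2 digits → 08° and 31.607′; 8 + 31.607/60 = 8.526783
  N → positive
  Lon: degrees = first 3 digits = 178, minutes = 54.0256; 178 + 54.0256/60 = 178.900427
  W ⇒ negate
Point 2:
  Lat: split at 2 digits → 30° and 59.1598′; 30 + 59.1598/60 = 30.985997
  hemisphere S, so the sign is −
  Longitude: split at 3 digits → 160° and 41.4248′; 160 + 41.4248/60 = 160.690413
  W ⇒ negate
Point 3:
  Latitude: split at 2 digits → 20° and 52.745′; 20 + 52.745/60 = 20.879083
  hemisphere S, so the sign is −
  Lon: split at 3 digits → 091° and 36.551′; 91 + 36.551/60 = 91.609183
  W ⇒ negate
Point 4:
  φ: split at 2 digits → 08° and 20.592′; 8 + 20.592/60 = 8.343200
  S → negative
  Lon: split at 3 digits → 138° and 23.25653′; 138 + 23.25653/60 = 138.387609
  hemisphere W, so the sign is −
Point 5:
  φ: degrees = first 2 digits = 7, minutes = 53.26929; 7 + 53.26929/60 = 7.887822
  N ⇒ keep positive
  Lon: degrees = first 3 digits = 141, minutes = 49.16058; 141 + 49.16058/60 = 141.819343
  E → positive
Point 6:
  Latitude: degrees = first 2 digits = 50, minutes = 24.771; 50 + 24.771/60 = 50.412850
  S → negative
  Longitude: degrees = first 3 digits = 114, minutes = 41.484; 114 + 41.484/60 = 114.691400
  E ⇒ keep positive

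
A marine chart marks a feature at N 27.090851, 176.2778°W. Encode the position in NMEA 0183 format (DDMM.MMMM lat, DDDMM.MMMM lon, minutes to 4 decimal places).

Latitude: fractional part 0.090851 → 5.451060 minutes
Lon: fractional part 0.277800 → 16.668000 minutes

2705.4511,N / 17616.6680,W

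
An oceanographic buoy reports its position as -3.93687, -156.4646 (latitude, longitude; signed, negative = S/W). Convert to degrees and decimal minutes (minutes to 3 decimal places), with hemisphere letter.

3° 56.212′ S, 156° 27.876′ W

Latitude is negative → S; |value| = 3.936870
Lat: fractional part 0.936870 → 56.21220 minutes
Longitude is negative → W; |value| = 156.464600
Longitude: fractional part 0.464600 → 27.87600 minutes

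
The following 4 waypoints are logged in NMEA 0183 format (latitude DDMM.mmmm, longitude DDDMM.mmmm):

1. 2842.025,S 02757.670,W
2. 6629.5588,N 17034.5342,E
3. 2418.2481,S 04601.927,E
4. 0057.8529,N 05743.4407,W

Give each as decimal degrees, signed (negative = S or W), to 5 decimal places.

Point 1:
  Lat: split at 2 digits → 28° and 42.025′; 28 + 42.025/60 = 28.700417
  S ⇒ negate
  λ: degrees = first 3 digits = 27, minutes = 57.67; 27 + 57.67/60 = 27.961167
  W ⇒ negate
Point 2:
  φ: degrees = first 2 digits = 66, minutes = 29.5588; 66 + 29.5588/60 = 66.492647
  N ⇒ keep positive
  Longitude: split at 3 digits → 170° and 34.5342′; 170 + 34.5342/60 = 170.575570
  E ⇒ keep positive
Point 3:
  φ: split at 2 digits → 24° and 18.2481′; 24 + 18.2481/60 = 24.304135
  S → negative
  λ: degrees = first 3 digits = 46, minutes = 1.927; 46 + 1.927/60 = 46.032117
  E → positive
Point 4:
  φ: split at 2 digits → 00° and 57.8529′; 0 + 57.8529/60 = 0.964215
  N → positive
  λ: degrees = first 3 digits = 57, minutes = 43.4407; 57 + 43.4407/60 = 57.724012
  W ⇒ negate

1. -28.70042, -27.96117
2. 66.49265, 170.57557
3. -24.30414, 46.03212
4. 0.96422, -57.72401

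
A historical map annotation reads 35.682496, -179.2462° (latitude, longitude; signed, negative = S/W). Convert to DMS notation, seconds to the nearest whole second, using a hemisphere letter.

Latitude: 0.682496 × 60 = 40.94976′ → 40′, remainder × 60 = 56.99″
Longitude is negative → W; |value| = 179.246200
Longitude: whole degrees 179; 14.77200′ → 14′ and 46.32″

35°40′57″ N, 179°14′46″ W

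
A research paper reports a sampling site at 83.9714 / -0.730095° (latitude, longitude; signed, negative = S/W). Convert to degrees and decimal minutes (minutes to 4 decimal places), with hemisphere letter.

Lat: fractional part 0.971400 → 58.284000 minutes
Longitude is negative → W; |value| = 0.730095
Longitude: 0° + 0.730095 × 60 = 0° 43.805700′

83° 58.2840′ N, 0° 43.8057′ W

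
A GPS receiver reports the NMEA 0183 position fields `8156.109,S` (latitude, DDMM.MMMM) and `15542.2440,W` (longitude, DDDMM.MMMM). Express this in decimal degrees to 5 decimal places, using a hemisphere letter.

Latitude: split at 2 digits → 81° and 56.109′; 81 + 56.109/60 = 81.935150
Longitude: split at 3 digits → 155° and 42.244′; 155 + 42.244/60 = 155.704067

81.93515° S, 155.70407° W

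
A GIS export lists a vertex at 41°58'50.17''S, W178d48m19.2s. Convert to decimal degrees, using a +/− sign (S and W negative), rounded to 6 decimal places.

-41.980603, -178.805333

Lat: 41 + 58/60 + 50.17/3600 = 41.9806028
hemisphere S, so the sign is −
Lon: 178° + 48/60 + 19.2/3600 = 178 + 0.800000 + 0.005333 = 178.8053333
hemisphere W, so the sign is −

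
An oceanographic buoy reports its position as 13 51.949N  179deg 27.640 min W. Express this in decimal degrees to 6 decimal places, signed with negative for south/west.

13.865817, -179.460667

φ: 51.949′ = 0.865817°; total 13.8658167
N → positive
λ: 27.64′ = 0.460667°; total 179.4606667
W → negative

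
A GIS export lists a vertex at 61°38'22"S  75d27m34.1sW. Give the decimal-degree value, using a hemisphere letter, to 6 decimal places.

φ: 61° + 38/60 + 22/3600 = 61 + 0.633333 + 0.006111 = 61.6394444
Lon: 27′ + 34.1″ = 27.56833′; 75 + 27.56833/60 = 75.4594722

61.639444° S, 75.459472° W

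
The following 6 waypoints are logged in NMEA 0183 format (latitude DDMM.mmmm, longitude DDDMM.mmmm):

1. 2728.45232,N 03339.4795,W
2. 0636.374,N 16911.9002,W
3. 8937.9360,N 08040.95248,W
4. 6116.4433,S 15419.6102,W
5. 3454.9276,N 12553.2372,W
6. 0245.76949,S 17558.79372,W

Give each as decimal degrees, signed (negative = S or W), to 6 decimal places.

1. 27.474205, -33.657992
2. 6.606233, -169.198337
3. 89.632267, -80.682541
4. -61.274055, -154.326837
5. 34.915460, -125.887287
6. -2.762825, -175.979895

Point 1:
  φ: split at 2 digits → 27° and 28.45232′; 27 + 28.45232/60 = 27.4742053
  N → positive
  λ: degrees = first 3 digits = 33, minutes = 39.4795; 33 + 39.4795/60 = 33.6579917
  W → negative
Point 2:
  φ: split at 2 digits → 06° and 36.374′; 6 + 36.374/60 = 6.6062333
  N ⇒ keep positive
  Lon: degrees = first 3 digits = 169, minutes = 11.9002; 169 + 11.9002/60 = 169.1983367
  W → negative
Point 3:
  Lat: split at 2 digits → 89° and 37.936′; 89 + 37.936/60 = 89.6322667
  N → positive
  Longitude: degrees = first 3 digits = 80, minutes = 40.95248; 80 + 40.95248/60 = 80.6825413
  hemisphere W, so the sign is −
Point 4:
  Lat: degrees = first 2 digits = 61, minutes = 16.4433; 61 + 16.4433/60 = 61.2740550
  hemisphere S, so the sign is −
  λ: degrees = first 3 digits = 154, minutes = 19.6102; 154 + 19.6102/60 = 154.3268367
  W → negative
Point 5:
  φ: degrees = first 2 digits = 34, minutes = 54.9276; 34 + 54.9276/60 = 34.9154600
  N ⇒ keep positive
  Lon: split at 3 digits → 125° and 53.2372′; 125 + 53.2372/60 = 125.8872867
  hemisphere W, so the sign is −
Point 6:
  Lat: degrees = first 2 digits = 2, minutes = 45.76949; 2 + 45.76949/60 = 2.7628248
  S → negative
  Longitude: degrees = first 3 digits = 175, minutes = 58.79372; 175 + 58.79372/60 = 175.9798953
  W → negative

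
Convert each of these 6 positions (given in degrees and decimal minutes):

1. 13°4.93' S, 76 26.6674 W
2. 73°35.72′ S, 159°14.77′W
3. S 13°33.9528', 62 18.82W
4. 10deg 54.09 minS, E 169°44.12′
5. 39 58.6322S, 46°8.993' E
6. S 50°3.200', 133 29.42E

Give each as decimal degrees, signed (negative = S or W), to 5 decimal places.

1. -13.08217, -76.44446
2. -73.59533, -159.24617
3. -13.56588, -62.31367
4. -10.90150, 169.73533
5. -39.97720, 46.14988
6. -50.05333, 133.49033

Point 1:
  φ: 4.93′ = 0.082167°; total 13.082167
  S ⇒ negate
  Longitude: 76 + 26.6674/60 = 76.444457
  W ⇒ negate
Point 2:
  Lat: 35.72′ = 0.595333°; total 73.595333
  S → negative
  Lon: 159 + 14.77/60 = 159.246167
  W → negative
Point 3:
  φ: 33.9528′ = 0.565880°; total 13.565880
  S ⇒ negate
  λ: 18.82′ = 0.313667°; total 62.313667
  W ⇒ negate
Point 4:
  Lat: 10 + 54.09/60 = 10.901500
  hemisphere S, so the sign is −
  Longitude: 169 + 44.12/60 = 169.735333
  E ⇒ keep positive
Point 5:
  Latitude: 58.6322′ = 0.977203°; total 39.977203
  hemisphere S, so the sign is −
  λ: 46 + 8.993/60 = 46.149883
  E → positive
Point 6:
  φ: 50 + 3.2/60 = 50.053333
  hemisphere S, so the sign is −
  Longitude: 133 + 29.42/60 = 133.490333
  E → positive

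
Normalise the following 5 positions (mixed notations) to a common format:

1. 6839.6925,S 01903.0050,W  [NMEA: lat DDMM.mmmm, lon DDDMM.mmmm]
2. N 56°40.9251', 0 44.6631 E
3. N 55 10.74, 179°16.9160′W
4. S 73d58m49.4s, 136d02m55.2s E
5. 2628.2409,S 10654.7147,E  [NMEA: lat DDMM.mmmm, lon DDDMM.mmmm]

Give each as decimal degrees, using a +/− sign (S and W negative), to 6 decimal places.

1. -68.661542, -19.050083
2. 56.682085, 0.744385
3. 55.179000, -179.281933
4. -73.980389, 136.048667
5. -26.470682, 106.911912

Point 1:
  φ: degrees = first 2 digits = 68, minutes = 39.6925; 68 + 39.6925/60 = 68.6615417
  S ⇒ negate
  Lon: split at 3 digits → 019° and 3.005′; 19 + 3.005/60 = 19.0500833
  W ⇒ negate
Point 2:
  φ: 40.9251′ = 0.682085°; total 56.6820850
  N → positive
  Lon: 0 + 44.6631/60 = 0.7443850
  E → positive
Point 3:
  Latitude: 10.74′ = 0.179000°; total 55.1790000
  N → positive
  Lon: 179 + 16.916/60 = 179.2819333
  hemisphere W, so the sign is −
Point 4:
  Latitude: 73° + 58/60 + 49.4/3600 = 73 + 0.966667 + 0.013722 = 73.9803889
  hemisphere S, so the sign is −
  λ: 136° + 2/60 + 55.2/3600 = 136 + 0.033333 + 0.015333 = 136.0486667
  E ⇒ keep positive
Point 5:
  φ: split at 2 digits → 26° and 28.2409′; 26 + 28.2409/60 = 26.4706817
  S ⇒ negate
  λ: degrees = first 3 digits = 106, minutes = 54.7147; 106 + 54.7147/60 = 106.9119117
  E → positive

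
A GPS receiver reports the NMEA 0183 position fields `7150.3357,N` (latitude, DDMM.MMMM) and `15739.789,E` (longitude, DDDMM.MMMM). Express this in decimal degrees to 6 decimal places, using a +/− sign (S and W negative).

71.838928, 157.663150

Latitude: split at 2 digits → 71° and 50.3357′; 71 + 50.3357/60 = 71.8389283
N ⇒ keep positive
λ: split at 3 digits → 157° and 39.789′; 157 + 39.789/60 = 157.6631500
E → positive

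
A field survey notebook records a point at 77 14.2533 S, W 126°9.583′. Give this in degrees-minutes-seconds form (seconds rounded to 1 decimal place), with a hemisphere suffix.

Latitude: fractional minutes 0.25330 × 60 = 15.198″
Lon: 9.58300′ → 9′ and 0.58300 × 60 = 34.980″

77°14′15.2″ S, 126°09′35.0″ W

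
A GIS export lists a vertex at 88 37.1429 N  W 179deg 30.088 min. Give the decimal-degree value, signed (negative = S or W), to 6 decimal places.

φ: 37.1429′ = 0.619048°; total 88.6190483
N ⇒ keep positive
Longitude: 179 + 30.088/60 = 179.5014667
W → negative

88.619048, -179.501467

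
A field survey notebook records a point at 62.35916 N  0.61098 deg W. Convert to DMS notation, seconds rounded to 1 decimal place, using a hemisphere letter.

62°21′33.0″ N, 0°36′39.5″ W

Lat: whole degrees 62; 21.54960′ → 21′ and 32.976″
λ: whole degrees 0; 36.65880′ → 36′ and 39.528″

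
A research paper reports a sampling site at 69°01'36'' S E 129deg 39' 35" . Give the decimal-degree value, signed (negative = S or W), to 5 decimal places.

Lat: 69 + 1/60 + 36/3600 = 69.026667
S ⇒ negate
Lon: 129° + 39/60 + 35/3600 = 129 + 0.650000 + 0.009722 = 129.659722
E → positive

-69.02667, 129.65972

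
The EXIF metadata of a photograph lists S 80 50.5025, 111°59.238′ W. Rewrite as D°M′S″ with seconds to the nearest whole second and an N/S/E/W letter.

φ: 50.50250′ → 50′ and 0.50250 × 60 = 30.15″
λ: 59.23800′ → 59′ and 0.23800 × 60 = 14.28″

80°50′30″ S, 111°59′14″ W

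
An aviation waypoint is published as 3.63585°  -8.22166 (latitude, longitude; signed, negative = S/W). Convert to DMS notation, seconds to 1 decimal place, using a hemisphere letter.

3°38′9.1″ N, 8°13′18.0″ W

φ: 0.635850° → 38.15100′; 0.15100 × 60 = 9.060″
Longitude is negative → W; |value| = 8.221660
Longitude: 0.221660° → 13.29960′; 0.29960 × 60 = 17.976″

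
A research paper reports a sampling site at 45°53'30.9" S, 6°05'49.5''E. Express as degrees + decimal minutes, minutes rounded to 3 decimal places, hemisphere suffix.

45° 53.515′ S, 6° 5.825′ E

Lat: 53 + 30.9/60 = 53.51500′
λ: 5 + 49.5/60 = 5.82500′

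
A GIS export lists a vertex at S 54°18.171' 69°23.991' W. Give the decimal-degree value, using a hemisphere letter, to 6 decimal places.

54.302850° S, 69.399850° W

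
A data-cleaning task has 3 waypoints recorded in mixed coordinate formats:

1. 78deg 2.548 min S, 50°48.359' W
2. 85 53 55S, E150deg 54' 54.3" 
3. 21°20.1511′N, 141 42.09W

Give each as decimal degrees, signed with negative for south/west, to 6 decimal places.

1. -78.042467, -50.805983
2. -85.898611, 150.915083
3. 21.335852, -141.701500

Point 1:
  φ: 2.548′ = 0.042467°; total 78.0424667
  S → negative
  Longitude: 48.359′ = 0.805983°; total 50.8059833
  W → negative
Point 2:
  φ: 85° + 53/60 + 55/3600 = 85 + 0.883333 + 0.015278 = 85.8986111
  S → negative
  Lon: 54′ + 54.3″ = 54.90500′; 150 + 54.90500/60 = 150.9150833
  E → positive
Point 3:
  Latitude: 21 + 20.1511/60 = 21.3358517
  N ⇒ keep positive
  Lon: 42.09′ = 0.701500°; total 141.7015000
  W → negative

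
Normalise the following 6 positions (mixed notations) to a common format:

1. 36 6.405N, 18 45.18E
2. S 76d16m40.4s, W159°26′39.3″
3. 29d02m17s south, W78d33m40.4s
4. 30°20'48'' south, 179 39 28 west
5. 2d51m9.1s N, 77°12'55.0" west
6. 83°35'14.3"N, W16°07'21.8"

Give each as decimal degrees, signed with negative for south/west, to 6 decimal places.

1. 36.106750, 18.753000
2. -76.277889, -159.444250
3. -29.038056, -78.561222
4. -30.346667, -179.657778
5. 2.852528, -77.215278
6. 83.587306, -16.122722

Point 1:
  Latitude: 36 + 6.405/60 = 36.1067500
  N → positive
  Longitude: 18 + 45.18/60 = 18.7530000
  E → positive
Point 2:
  φ: 76 + 16/60 + 40.4/3600 = 76.2778889
  S ⇒ negate
  λ: 159 + 26/60 + 39.3/3600 = 159.4442500
  W → negative
Point 3:
  Lat: 29° + 2/60 + 17/3600 = 29 + 0.033333 + 0.004722 = 29.0380556
  S ⇒ negate
  Longitude: 33′ + 40.4″ = 33.67333′; 78 + 33.67333/60 = 78.5612222
  W ⇒ negate
Point 4:
  φ: 30° + 20/60 + 48/3600 = 30 + 0.333333 + 0.013333 = 30.3466667
  S → negative
  Longitude: 179° + 39/60 + 28/3600 = 179 + 0.650000 + 0.007778 = 179.6577778
  hemisphere W, so the sign is −
Point 5:
  Lat: 51′ + 9.1″ = 51.15167′; 2 + 51.15167/60 = 2.8525278
  N → positive
  Lon: 12′ + 55″ = 12.91667′; 77 + 12.91667/60 = 77.2152778
  W ⇒ negate
Point 6:
  Latitude: 35′ + 14.3″ = 35.23833′; 83 + 35.23833/60 = 83.5873056
  N ⇒ keep positive
  Longitude: 7′ + 21.8″ = 7.36333′; 16 + 7.36333/60 = 16.1227222
  W → negative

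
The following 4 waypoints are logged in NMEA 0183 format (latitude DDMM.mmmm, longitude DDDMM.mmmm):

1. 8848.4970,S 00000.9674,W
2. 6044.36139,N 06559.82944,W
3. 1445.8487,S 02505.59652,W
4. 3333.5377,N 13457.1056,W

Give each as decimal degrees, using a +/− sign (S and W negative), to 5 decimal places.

1. -88.80828, -0.01612
2. 60.73936, -65.99716
3. -14.76415, -25.09328
4. 33.55896, -134.95176

Point 1:
  Latitude: split at 2 digits → 88° and 48.497′; 88 + 48.497/60 = 88.808283
  S ⇒ negate
  Longitude: split at 3 digits → 000° and 0.9674′; 0 + 0.9674/60 = 0.016123
  W ⇒ negate
Point 2:
  Latitude: split at 2 digits → 60° and 44.36139′; 60 + 44.36139/60 = 60.739357
  N → positive
  λ: split at 3 digits → 065° and 59.82944′; 65 + 59.82944/60 = 65.997157
  W → negative
Point 3:
  Latitude: degrees = first 2 digits = 14, minutes = 45.8487; 14 + 45.8487/60 = 14.764145
  hemisphere S, so the sign is −
  Lon: split at 3 digits → 025° and 5.59652′; 25 + 5.59652/60 = 25.093275
  W → negative
Point 4:
  Lat: split at 2 digits → 33° and 33.5377′; 33 + 33.5377/60 = 33.558962
  N ⇒ keep positive
  Longitude: split at 3 digits → 134° and 57.1056′; 134 + 57.1056/60 = 134.951760
  W → negative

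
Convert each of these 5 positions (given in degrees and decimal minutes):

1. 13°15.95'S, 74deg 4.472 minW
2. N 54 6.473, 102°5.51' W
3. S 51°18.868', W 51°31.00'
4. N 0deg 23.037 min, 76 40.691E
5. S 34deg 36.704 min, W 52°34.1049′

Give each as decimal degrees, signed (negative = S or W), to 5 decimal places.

1. -13.26583, -74.07453
2. 54.10788, -102.09183
3. -51.31447, -51.51667
4. 0.38395, 76.67818
5. -34.61173, -52.56842

Point 1:
  φ: 15.95′ = 0.265833°; total 13.265833
  S → negative
  λ: 74 + 4.472/60 = 74.074533
  hemisphere W, so the sign is −
Point 2:
  Latitude: 6.473′ = 0.107883°; total 54.107883
  N ⇒ keep positive
  Lon: 102 + 5.51/60 = 102.091833
  hemisphere W, so the sign is −
Point 3:
  Lat: 18.868′ = 0.314467°; total 51.314467
  S ⇒ negate
  Longitude: 51 + 31/60 = 51.516667
  W → negative
Point 4:
  Lat: 23.037′ = 0.383950°; total 0.383950
  N ⇒ keep positive
  Longitude: 76 + 40.691/60 = 76.678183
  E ⇒ keep positive
Point 5:
  φ: 34 + 36.704/60 = 34.611733
  hemisphere S, so the sign is −
  Lon: 52 + 34.1049/60 = 52.568415
  W ⇒ negate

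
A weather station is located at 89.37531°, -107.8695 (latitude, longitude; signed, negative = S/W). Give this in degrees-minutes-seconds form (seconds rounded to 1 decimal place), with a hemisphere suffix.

89°22′31.1″ N, 107°52′10.2″ W

φ: 0.375310° → 22.51860′; 0.51860 × 60 = 31.116″
Longitude is negative → W; |value| = 107.869500
Lon: 0.869500 × 60 = 52.17000′ → 52′, remainder × 60 = 10.200″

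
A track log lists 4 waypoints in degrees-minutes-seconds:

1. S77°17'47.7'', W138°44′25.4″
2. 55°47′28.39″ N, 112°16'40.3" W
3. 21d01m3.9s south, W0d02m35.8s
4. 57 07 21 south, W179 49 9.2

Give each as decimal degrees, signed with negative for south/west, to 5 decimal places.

Point 1:
  Lat: 77 + 17/60 + 47.7/3600 = 77.296583
  hemisphere S, so the sign is −
  Longitude: 138° + 44/60 + 25.4/3600 = 138 + 0.733333 + 0.007056 = 138.740389
  W ⇒ negate
Point 2:
  Latitude: 47′ + 28.39″ = 47.47317′; 55 + 47.47317/60 = 55.791219
  N ⇒ keep positive
  λ: 112° + 16/60 + 40.3/3600 = 112 + 0.266667 + 0.011194 = 112.277861
  hemisphere W, so the sign is −
Point 3:
  Lat: 21° + 1/60 + 3.9/3600 = 21 + 0.016667 + 0.001083 = 21.017750
  S ⇒ negate
  Lon: 0 + 2/60 + 35.8/3600 = 0.043278
  W → negative
Point 4:
  Latitude: 7′ + 21″ = 7.35000′; 57 + 7.35000/60 = 57.122500
  S ⇒ negate
  Longitude: 179° + 49/60 + 9.2/3600 = 179 + 0.816667 + 0.002556 = 179.819222
  hemisphere W, so the sign is −

1. -77.29658, -138.74039
2. 55.79122, -112.27786
3. -21.01775, -0.04328
4. -57.12250, -179.81922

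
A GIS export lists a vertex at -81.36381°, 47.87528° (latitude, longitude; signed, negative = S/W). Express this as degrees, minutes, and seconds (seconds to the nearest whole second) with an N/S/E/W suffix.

Latitude is negative → S; |value| = 81.363810
φ: 0.363810 × 60 = 21.82860′ → 21′, remainder × 60 = 49.72″
λ: whole degrees 47; 52.51680′ → 52′ and 31.01″

81°21′50″ S, 47°52′31″ E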